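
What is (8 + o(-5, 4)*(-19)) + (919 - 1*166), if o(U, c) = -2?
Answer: 799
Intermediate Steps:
(8 + o(-5, 4)*(-19)) + (919 - 1*166) = (8 - 2*(-19)) + (919 - 1*166) = (8 + 38) + (919 - 166) = 46 + 753 = 799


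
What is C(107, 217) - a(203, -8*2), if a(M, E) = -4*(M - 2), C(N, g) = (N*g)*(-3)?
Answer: -68853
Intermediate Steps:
C(N, g) = -3*N*g
a(M, E) = 8 - 4*M (a(M, E) = -4*(-2 + M) = 8 - 4*M)
C(107, 217) - a(203, -8*2) = -3*107*217 - (8 - 4*203) = -69657 - (8 - 812) = -69657 - 1*(-804) = -69657 + 804 = -68853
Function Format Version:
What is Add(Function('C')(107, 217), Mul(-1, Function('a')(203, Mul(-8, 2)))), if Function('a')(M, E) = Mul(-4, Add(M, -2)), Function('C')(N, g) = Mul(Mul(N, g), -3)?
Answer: -68853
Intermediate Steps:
Function('C')(N, g) = Mul(-3, N, g)
Function('a')(M, E) = Add(8, Mul(-4, M)) (Function('a')(M, E) = Mul(-4, Add(-2, M)) = Add(8, Mul(-4, M)))
Add(Function('C')(107, 217), Mul(-1, Function('a')(203, Mul(-8, 2)))) = Add(Mul(-3, 107, 217), Mul(-1, Add(8, Mul(-4, 203)))) = Add(-69657, Mul(-1, Add(8, -812))) = Add(-69657, Mul(-1, -804)) = Add(-69657, 804) = -68853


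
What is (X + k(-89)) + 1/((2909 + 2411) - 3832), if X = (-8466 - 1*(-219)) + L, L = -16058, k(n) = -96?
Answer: -36308687/1488 ≈ -24401.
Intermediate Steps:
X = -24305 (X = (-8466 - 1*(-219)) - 16058 = (-8466 + 219) - 16058 = -8247 - 16058 = -24305)
(X + k(-89)) + 1/((2909 + 2411) - 3832) = (-24305 - 96) + 1/((2909 + 2411) - 3832) = -24401 + 1/(5320 - 3832) = -24401 + 1/1488 = -36308687/1488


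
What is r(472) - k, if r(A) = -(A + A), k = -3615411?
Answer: 3614467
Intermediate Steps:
r(A) = -2*A
r(472) - k = -2*472 - 1*(-3615411) = -944 + 3615411 = 3614467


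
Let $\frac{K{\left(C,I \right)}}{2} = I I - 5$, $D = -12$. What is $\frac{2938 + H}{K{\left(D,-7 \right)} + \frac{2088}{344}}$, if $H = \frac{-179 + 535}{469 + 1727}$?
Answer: $\frac{69361193}{2220705} \approx 31.234$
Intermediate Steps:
$K{\left(C,I \right)} = -10 + 2 I^{2}$ ($K{\left(C,I \right)} = 2 \left(I I - 5\right) = 2 \left(I^{2} - 5\right) = 2 \left(-5 + I^{2}\right) = -10 + 2 I^{2}$)
$H = \frac{89}{549}$ ($H = \frac{356}{2196} = 356 \cdot \frac{1}{2196} = \frac{89}{549} \approx 0.16211$)
$\frac{2938 + H}{K{\left(D,-7 \right)} + \frac{2088}{344}} = \frac{2938 + \frac{89}{549}}{\left(-10 + 2 \left(-7\right)^{2}\right) + \frac{2088}{344}} = \frac{1613051}{549 \left(\left(-10 + 2 \cdot 49\right) + 2088 \cdot \frac{1}{344}\right)} = \frac{1613051}{549 \left(\left(-10 + 98\right) + \frac{261}{43}\right)} = \frac{1613051}{549 \left(88 + \frac{261}{43}\right)} = \frac{1613051}{549 \cdot \frac{4045}{43}} = \frac{1613051}{549} \cdot \frac{43}{4045} = \frac{69361193}{2220705}$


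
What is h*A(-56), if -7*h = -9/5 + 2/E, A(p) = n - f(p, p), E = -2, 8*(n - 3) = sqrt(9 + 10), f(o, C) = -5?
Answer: 16/5 + sqrt(19)/20 ≈ 3.4179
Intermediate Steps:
n = 3 + sqrt(19)/8 (n = 3 + sqrt(9 + 10)/8 = 3 + sqrt(19)/8 ≈ 3.5449)
A(p) = 8 + sqrt(19)/8 (A(p) = (3 + sqrt(19)/8) - 1*(-5) = (3 + sqrt(19)/8) + 5 = 8 + sqrt(19)/8)
h = 2/5 (h = -(-9/5 + 2/(-2))/7 = -(-9*1/5 + 2*(-1/2))/7 = -(-9/5 - 1)/7 = -1/7*(-14/5) = 2/5 ≈ 0.40000)
h*A(-56) = 2*(8 + sqrt(19)/8)/5 = 16/5 + sqrt(19)/20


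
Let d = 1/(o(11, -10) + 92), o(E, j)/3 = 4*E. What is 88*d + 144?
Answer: 4043/28 ≈ 144.39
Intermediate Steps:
o(E, j) = 12*E (o(E, j) = 3*(4*E) = 12*E)
d = 1/224 (d = 1/(12*11 + 92) = 1/(132 + 92) = 1/224 ≈ 0.0044643)
88*d + 144 = 88*(1/224) + 144 = 11/28 + 144 = 4043/28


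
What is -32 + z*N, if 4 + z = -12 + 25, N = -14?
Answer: -158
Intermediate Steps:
z = 9 (z = -4 + (-12 + 25) = -4 + 13 = 9)
-32 + z*N = -32 + 9*(-14) = -32 - 126 = -158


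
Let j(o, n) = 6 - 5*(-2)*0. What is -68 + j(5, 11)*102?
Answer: 544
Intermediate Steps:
j(o, n) = 6 (j(o, n) = 6 + 10*0 = 6 + 0 = 6)
-68 + j(5, 11)*102 = -68 + 6*102 = -68 + 612 = 544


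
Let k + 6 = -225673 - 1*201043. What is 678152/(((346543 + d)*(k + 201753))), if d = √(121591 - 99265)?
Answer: -235008828536/27016983564790787 + 41367272*√6/27016983564790787 ≈ -8.6948e-6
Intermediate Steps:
k = -426722 (k = -6 + (-225673 - 1*201043) = -6 + (-225673 - 201043) = -6 - 426716 = -426722)
d = 61*√6 (d = √22326 = 61*√6 ≈ 149.42)
678152/(((346543 + d)*(k + 201753))) = 678152/(((346543 + 61*√6)*(-426722 + 201753))) = 678152/(((346543 + 61*√6)*(-224969))) = 678152/(-77961432167 - 13723109*√6)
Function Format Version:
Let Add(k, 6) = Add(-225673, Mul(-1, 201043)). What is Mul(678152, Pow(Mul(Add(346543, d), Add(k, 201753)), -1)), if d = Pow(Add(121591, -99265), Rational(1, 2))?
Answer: Add(Rational(-235008828536, 27016983564790787), Mul(Rational(41367272, 27016983564790787), Pow(6, Rational(1, 2)))) ≈ -8.6948e-6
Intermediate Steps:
k = -426722 (k = Add(-6, Add(-225673, Mul(-1, 201043))) = Add(-6, Add(-225673, -201043)) = Add(-6, -426716) = -426722)
d = Mul(61, Pow(6, Rational(1, 2))) (d = Pow(22326, Rational(1, 2)) = Mul(61, Pow(6, Rational(1, 2))) ≈ 149.42)
Mul(678152, Pow(Mul(Add(346543, d), Add(k, 201753)), -1)) = Mul(678152, Pow(Mul(Add(346543, Mul(61, Pow(6, Rational(1, 2)))), Add(-426722, 201753)), -1)) = Mul(678152, Pow(Mul(Add(346543, Mul(61, Pow(6, Rational(1, 2)))), -224969), -1)) = Mul(678152, Pow(Add(-77961432167, Mul(-13723109, Pow(6, Rational(1, 2)))), -1))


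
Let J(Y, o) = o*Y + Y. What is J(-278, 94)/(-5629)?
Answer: 26410/5629 ≈ 4.6918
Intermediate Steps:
J(Y, o) = Y + Y*o (J(Y, o) = Y*o + Y = Y + Y*o)
J(-278, 94)/(-5629) = -278*(1 + 94)/(-5629) = -278*95*(-1/5629) = -26410*(-1/5629) = 26410/5629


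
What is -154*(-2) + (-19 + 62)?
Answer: 351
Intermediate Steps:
-154*(-2) + (-19 + 62) = 308 + 43 = 351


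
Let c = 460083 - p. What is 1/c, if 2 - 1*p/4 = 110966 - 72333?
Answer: 1/614607 ≈ 1.6271e-6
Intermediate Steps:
p = -154524 (p = 8 - 4*(110966 - 72333) = 8 - 4*38633 = 8 - 154532 = -154524)
c = 614607 (c = 460083 - 1*(-154524) = 460083 + 154524 = 614607)
1/c = 1/614607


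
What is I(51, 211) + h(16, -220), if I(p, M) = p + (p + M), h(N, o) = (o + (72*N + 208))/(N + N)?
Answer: 2789/8 ≈ 348.63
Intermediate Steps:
h(N, o) = (208 + o + 72*N)/(2*N) (h(N, o) = (o + (208 + 72*N))/((2*N)) = (208 + o + 72*N)*(1/(2*N)) = (208 + o + 72*N)/(2*N))
I(p, M) = M + 2*p (I(p, M) = p + (M + p) = M + 2*p)
I(51, 211) + h(16, -220) = (211 + 2*51) + (1/2)*(208 - 220 + 72*16)/16 = (211 + 102) + (1/2)*(1/16)*(208 - 220 + 1152) = 313 + (1/2)*(1/16)*1140 = 313 + 285/8 = 2789/8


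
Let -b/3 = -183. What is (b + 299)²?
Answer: 719104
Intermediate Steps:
b = 549 (b = -3*(-183) = 549)
(b + 299)² = (549 + 299)² = 848² = 719104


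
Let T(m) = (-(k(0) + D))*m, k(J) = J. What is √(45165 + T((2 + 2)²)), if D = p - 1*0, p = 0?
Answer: √45165 ≈ 212.52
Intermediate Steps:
D = 0 (D = 0 - 1*0 = 0 + 0 = 0)
T(m) = 0 (T(m) = (-(0 + 0))*m = (-1*0)*m = 0*m = 0)
√(45165 + T((2 + 2)²)) = √(45165 + 0) = √45165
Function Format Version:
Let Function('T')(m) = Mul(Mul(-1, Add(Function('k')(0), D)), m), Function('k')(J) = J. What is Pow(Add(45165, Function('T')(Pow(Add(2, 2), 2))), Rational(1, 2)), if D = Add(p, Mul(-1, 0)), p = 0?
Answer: Pow(45165, Rational(1, 2)) ≈ 212.52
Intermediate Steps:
D = 0 (D = Add(0, Mul(-1, 0)) = Add(0, 0) = 0)
Function('T')(m) = 0 (Function('T')(m) = Mul(Mul(-1, Add(0, 0)), m) = Mul(Mul(-1, 0), m) = Mul(0, m) = 0)
Pow(Add(45165, Function('T')(Pow(Add(2, 2), 2))), Rational(1, 2)) = Pow(Add(45165, 0), Rational(1, 2)) = Pow(45165, Rational(1, 2))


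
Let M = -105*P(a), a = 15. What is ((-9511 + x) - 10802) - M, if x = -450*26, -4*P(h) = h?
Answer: -129627/4 ≈ -32407.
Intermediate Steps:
P(h) = -h/4
M = 1575/4 (M = -(-105)*15/4 = -105*(-15/4) = 1575/4 ≈ 393.75)
x = -11700
((-9511 + x) - 10802) - M = ((-9511 - 11700) - 10802) - 1*1575/4 = (-21211 - 10802) - 1575/4 = -32013 - 1575/4 = -129627/4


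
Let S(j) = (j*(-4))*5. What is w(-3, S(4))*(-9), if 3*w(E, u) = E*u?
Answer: -720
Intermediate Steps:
S(j) = -20*j (S(j) = -4*j*5 = -20*j)
w(E, u) = E*u/3 (w(E, u) = (E*u)/3 = E*u/3)
w(-3, S(4))*(-9) = ((⅓)*(-3)*(-20*4))*(-9) = ((⅓)*(-3)*(-80))*(-9) = 80*(-9) = -720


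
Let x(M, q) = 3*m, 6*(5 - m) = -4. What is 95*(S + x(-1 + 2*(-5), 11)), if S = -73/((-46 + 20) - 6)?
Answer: 58615/32 ≈ 1831.7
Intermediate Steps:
m = 17/3 (m = 5 - ⅙*(-4) = 5 + ⅔ = 17/3 ≈ 5.6667)
x(M, q) = 17 (x(M, q) = 3*(17/3) = 17)
S = 73/32 (S = -73/(-26 - 6) = -73/(-32) = -73*(-1/32) = 73/32 ≈ 2.2813)
95*(S + x(-1 + 2*(-5), 11)) = 95*(73/32 + 17) = 95*(617/32) = 58615/32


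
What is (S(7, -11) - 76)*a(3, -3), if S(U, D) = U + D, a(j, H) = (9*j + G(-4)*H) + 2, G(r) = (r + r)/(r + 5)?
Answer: -4240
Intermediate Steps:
G(r) = 2*r/(5 + r) (G(r) = (2*r)/(5 + r) = 2*r/(5 + r))
a(j, H) = 2 - 8*H + 9*j (a(j, H) = (9*j + (2*(-4)/(5 - 4))*H) + 2 = (9*j + (2*(-4)/1)*H) + 2 = (9*j + (2*(-4)*1)*H) + 2 = (9*j - 8*H) + 2 = (-8*H + 9*j) + 2 = 2 - 8*H + 9*j)
S(U, D) = D + U
(S(7, -11) - 76)*a(3, -3) = ((-11 + 7) - 76)*(2 - 8*(-3) + 9*3) = (-4 - 76)*(2 + 24 + 27) = -80*53 = -4240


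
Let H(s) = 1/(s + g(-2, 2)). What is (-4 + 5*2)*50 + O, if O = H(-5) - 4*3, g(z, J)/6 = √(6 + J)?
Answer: 75749/263 + 12*√2/263 ≈ 288.08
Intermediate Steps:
g(z, J) = 6*√(6 + J)
H(s) = 1/(s + 12*√2) (H(s) = 1/(s + 6*√(6 + 2)) = 1/(s + 6*√8) = 1/(s + 6*(2*√2)) = 1/(s + 12*√2))
O = -12 + 1/(-5 + 12*√2) (O = 1/(-5 + 12*√2) - 4*3 = 1/(-5 + 12*√2) - 12 = -12 + 1/(-5 + 12*√2) ≈ -11.916)
(-4 + 5*2)*50 + O = (-4 + 5*2)*50 + (-3151/263 + 12*√2/263) = (-4 + 10)*50 + (-3151/263 + 12*√2/263) = 6*50 + (-3151/263 + 12*√2/263) = 300 + (-3151/263 + 12*√2/263) = 75749/263 + 12*√2/263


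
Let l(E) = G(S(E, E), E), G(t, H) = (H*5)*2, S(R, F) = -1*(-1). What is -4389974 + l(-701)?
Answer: -4396984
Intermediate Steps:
S(R, F) = 1
G(t, H) = 10*H (G(t, H) = (5*H)*2 = 10*H)
l(E) = 10*E
-4389974 + l(-701) = -4389974 + 10*(-701) = -4389974 - 7010 = -4396984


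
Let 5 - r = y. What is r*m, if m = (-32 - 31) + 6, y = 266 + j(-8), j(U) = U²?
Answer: 18525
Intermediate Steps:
y = 330 (y = 266 + (-8)² = 266 + 64 = 330)
r = -325 (r = 5 - 1*330 = 5 - 330 = -325)
m = -57 (m = -63 + 6 = -57)
r*m = -325*(-57) = 18525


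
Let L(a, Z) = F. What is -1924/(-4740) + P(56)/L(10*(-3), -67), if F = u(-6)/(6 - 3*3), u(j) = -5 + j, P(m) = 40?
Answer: 147491/13035 ≈ 11.315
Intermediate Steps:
F = 11/3 (F = (-5 - 6)/(6 - 3*3) = -11/(6 - 9) = -11/(-3) = -11*(-1/3) = 11/3 ≈ 3.6667)
L(a, Z) = 11/3
-1924/(-4740) + P(56)/L(10*(-3), -67) = -1924/(-4740) + 40/(11/3) = -1924*(-1/4740) + 40*(3/11) = 481/1185 + 120/11 = 147491/13035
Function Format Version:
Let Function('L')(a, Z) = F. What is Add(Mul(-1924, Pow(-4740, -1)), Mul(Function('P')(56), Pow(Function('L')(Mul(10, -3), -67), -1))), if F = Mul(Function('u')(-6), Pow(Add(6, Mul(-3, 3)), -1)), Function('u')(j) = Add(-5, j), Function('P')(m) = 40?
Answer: Rational(147491, 13035) ≈ 11.315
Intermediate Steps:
F = Rational(11, 3) (F = Mul(Add(-5, -6), Pow(Add(6, Mul(-3, 3)), -1)) = Mul(-11, Pow(Add(6, -9), -1)) = Mul(-11, Pow(-3, -1)) = Mul(-11, Rational(-1, 3)) = Rational(11, 3) ≈ 3.6667)
Function('L')(a, Z) = Rational(11, 3)
Add(Mul(-1924, Pow(-4740, -1)), Mul(Function('P')(56), Pow(Function('L')(Mul(10, -3), -67), -1))) = Add(Mul(-1924, Pow(-4740, -1)), Mul(40, Pow(Rational(11, 3), -1))) = Add(Mul(-1924, Rational(-1, 4740)), Mul(40, Rational(3, 11))) = Add(Rational(481, 1185), Rational(120, 11)) = Rational(147491, 13035)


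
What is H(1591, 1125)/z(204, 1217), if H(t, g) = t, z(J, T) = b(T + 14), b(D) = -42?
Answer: -1591/42 ≈ -37.881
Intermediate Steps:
z(J, T) = -42
H(1591, 1125)/z(204, 1217) = 1591/(-42) = 1591*(-1/42) = -1591/42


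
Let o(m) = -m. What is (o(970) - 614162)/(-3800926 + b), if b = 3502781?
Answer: 615132/298145 ≈ 2.0632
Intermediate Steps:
(o(970) - 614162)/(-3800926 + b) = (-1*970 - 614162)/(-3800926 + 3502781) = (-970 - 614162)/(-298145) = -615132*(-1/298145) = 615132/298145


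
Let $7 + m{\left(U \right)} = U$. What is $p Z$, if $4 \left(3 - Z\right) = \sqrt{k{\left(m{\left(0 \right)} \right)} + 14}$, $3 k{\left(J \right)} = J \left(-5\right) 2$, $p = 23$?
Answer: $69 - \frac{23 \sqrt{21}}{3} \approx 33.867$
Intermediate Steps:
$m{\left(U \right)} = -7 + U$
$k{\left(J \right)} = - \frac{10 J}{3}$ ($k{\left(J \right)} = \frac{J \left(-5\right) 2}{3} = \frac{- 5 J 2}{3} = \frac{\left(-10\right) J}{3} = - \frac{10 J}{3}$)
$Z = 3 - \frac{\sqrt{21}}{3}$ ($Z = 3 - \frac{\sqrt{- \frac{10 \left(-7 + 0\right)}{3} + 14}}{4} = 3 - \frac{\sqrt{\left(- \frac{10}{3}\right) \left(-7\right) + 14}}{4} = 3 - \frac{\sqrt{\frac{70}{3} + 14}}{4} = 3 - \frac{\sqrt{\frac{112}{3}}}{4} = 3 - \frac{\frac{4}{3} \sqrt{21}}{4} = 3 - \frac{\sqrt{21}}{3} \approx 1.4725$)
$p Z = 23 \left(3 - \frac{\sqrt{21}}{3}\right) = 69 - \frac{23 \sqrt{21}}{3}$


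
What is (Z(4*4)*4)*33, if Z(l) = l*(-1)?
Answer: -2112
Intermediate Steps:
Z(l) = -l
(Z(4*4)*4)*33 = (-4*4*4)*33 = (-1*16*4)*33 = -16*4*33 = -64*33 = -2112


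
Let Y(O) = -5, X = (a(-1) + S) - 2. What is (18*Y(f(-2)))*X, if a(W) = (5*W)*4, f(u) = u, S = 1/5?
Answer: 1962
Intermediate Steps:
S = 1/5 ≈ 0.20000
a(W) = 20*W
X = -109/5 (X = (20*(-1) + 1/5) - 2 = (-20 + 1/5) - 2 = -99/5 - 2 = -109/5 ≈ -21.800)
(18*Y(f(-2)))*X = (18*(-5))*(-109/5) = -90*(-109/5) = 1962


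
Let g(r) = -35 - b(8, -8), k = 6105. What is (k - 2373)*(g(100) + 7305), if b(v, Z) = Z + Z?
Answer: 27191352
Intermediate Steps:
b(v, Z) = 2*Z
g(r) = -19 (g(r) = -35 - 2*(-8) = -35 - 1*(-16) = -35 + 16 = -19)
(k - 2373)*(g(100) + 7305) = (6105 - 2373)*(-19 + 7305) = 3732*7286 = 27191352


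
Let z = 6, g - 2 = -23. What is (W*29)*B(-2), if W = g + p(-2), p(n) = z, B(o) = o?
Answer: 870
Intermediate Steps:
g = -21 (g = 2 - 23 = -21)
p(n) = 6
W = -15 (W = -21 + 6 = -15)
(W*29)*B(-2) = -15*29*(-2) = -435*(-2) = 870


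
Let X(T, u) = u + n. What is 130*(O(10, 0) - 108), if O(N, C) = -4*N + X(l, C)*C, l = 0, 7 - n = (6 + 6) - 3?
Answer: -19240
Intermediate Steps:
n = -2 (n = 7 - ((6 + 6) - 3) = 7 - (12 - 3) = 7 - 1*9 = 7 - 9 = -2)
X(T, u) = -2 + u (X(T, u) = u - 2 = -2 + u)
O(N, C) = -4*N + C*(-2 + C) (O(N, C) = -4*N + (-2 + C)*C = -4*N + C*(-2 + C))
130*(O(10, 0) - 108) = 130*((-4*10 + 0*(-2 + 0)) - 108) = 130*((-40 + 0*(-2)) - 108) = 130*((-40 + 0) - 108) = 130*(-40 - 108) = 130*(-148) = -19240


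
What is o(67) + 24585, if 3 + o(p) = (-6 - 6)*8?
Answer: 24486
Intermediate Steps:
o(p) = -99 (o(p) = -3 + (-6 - 6)*8 = -3 - 12*8 = -3 - 96 = -99)
o(67) + 24585 = -99 + 24585 = 24486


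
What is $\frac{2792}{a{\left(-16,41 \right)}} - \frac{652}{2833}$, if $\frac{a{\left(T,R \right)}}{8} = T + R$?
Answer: $\frac{972417}{70825} \approx 13.73$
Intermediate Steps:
$a{\left(T,R \right)} = 8 R + 8 T$ ($a{\left(T,R \right)} = 8 \left(T + R\right) = 8 \left(R + T\right) = 8 R + 8 T$)
$\frac{2792}{a{\left(-16,41 \right)}} - \frac{652}{2833} = \frac{2792}{8 \cdot 41 + 8 \left(-16\right)} - \frac{652}{2833} = \frac{2792}{328 - 128} - \frac{652}{2833} = \frac{2792}{200} - \frac{652}{2833} = 2792 \cdot \frac{1}{200} - \frac{652}{2833} = \frac{349}{25} - \frac{652}{2833} = \frac{972417}{70825}$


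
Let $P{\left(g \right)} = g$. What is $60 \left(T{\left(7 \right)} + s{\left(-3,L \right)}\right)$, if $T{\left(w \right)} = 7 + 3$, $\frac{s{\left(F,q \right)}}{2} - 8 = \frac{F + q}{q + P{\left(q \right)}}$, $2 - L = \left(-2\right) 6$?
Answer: $\frac{11250}{7} \approx 1607.1$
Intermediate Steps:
$L = 14$ ($L = 2 - \left(-2\right) 6 = 2 - -12 = 2 + 12 = 14$)
$s{\left(F,q \right)} = 16 + \frac{F + q}{q}$ ($s{\left(F,q \right)} = 16 + 2 \frac{F + q}{q + q} = 16 + 2 \frac{F + q}{2 q} = 16 + \frac{F + q}{q}$)
$T{\left(w \right)} = 10$
$60 \left(T{\left(7 \right)} + s{\left(-3,L \right)}\right) = 60 \left(10 + \left(17 - \frac{3}{14}\right)\right) = 60 \left(10 + \frac{235}{14}\right) = 60 \cdot \frac{375}{14} = \frac{11250}{7}$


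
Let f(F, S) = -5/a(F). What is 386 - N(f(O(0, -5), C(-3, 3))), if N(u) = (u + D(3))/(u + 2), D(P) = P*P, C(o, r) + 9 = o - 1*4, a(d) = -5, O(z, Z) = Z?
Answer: 1148/3 ≈ 382.67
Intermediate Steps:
C(o, r) = -13 + o (C(o, r) = -9 + (o - 1*4) = -9 + (o - 4) = -9 + (-4 + o) = -13 + o)
D(P) = P**2
f(F, S) = 1 (f(F, S) = -5/(-5) = -5*(-1/5) = 1)
N(u) = (9 + u)/(2 + u) (N(u) = (u + 3**2)/(u + 2) = (u + 9)/(2 + u) = (9 + u)/(2 + u))
386 - N(f(O(0, -5), C(-3, 3))) = 386 - (9 + 1)/(2 + 1) = 386 - 10/3 = 1148/3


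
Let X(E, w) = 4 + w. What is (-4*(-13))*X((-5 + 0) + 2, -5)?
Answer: -52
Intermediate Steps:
(-4*(-13))*X((-5 + 0) + 2, -5) = (-4*(-13))*(4 - 5) = 52*(-1) = -52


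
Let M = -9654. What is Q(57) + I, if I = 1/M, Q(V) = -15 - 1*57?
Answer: -695089/9654 ≈ -72.000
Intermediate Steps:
Q(V) = -72 (Q(V) = -15 - 57 = -72)
I = -1/9654 (I = 1/(-9654) = -1/9654 ≈ -0.00010358)
Q(57) + I = -72 - 1/9654 = -695089/9654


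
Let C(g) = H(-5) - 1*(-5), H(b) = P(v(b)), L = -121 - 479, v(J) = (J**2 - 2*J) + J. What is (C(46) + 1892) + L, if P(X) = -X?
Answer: 1267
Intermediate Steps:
v(J) = J**2 - J
L = -600
H(b) = -b*(-1 + b)
C(g) = -25 (C(g) = -5*(1 - 1*(-5)) - 1*(-5) = -5*(1 + 5) + 5 = -5*6 + 5 = -30 + 5 = -25)
(C(46) + 1892) + L = (-25 + 1892) - 600 = 1867 - 600 = 1267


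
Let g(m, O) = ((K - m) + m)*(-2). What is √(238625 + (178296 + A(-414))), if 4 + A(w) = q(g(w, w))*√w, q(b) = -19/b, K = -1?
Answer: √(1667668 - 114*I*√46)/2 ≈ 645.69 - 0.14968*I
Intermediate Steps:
g(m, O) = 2 (g(m, O) = ((-1 - m) + m)*(-2) = -1*(-2) = 2)
A(w) = -4 - 19*√w/2 (A(w) = -4 + (-19/2)*√w = -4 + (-19*½)*√w = -4 - 19*√w/2)
√(238625 + (178296 + A(-414))) = √(238625 + (178296 + (-4 - 57*I*√46/2))) = √(238625 + (178292 - 57*I*√46/2)) = √(416917 - 57*I*√46/2)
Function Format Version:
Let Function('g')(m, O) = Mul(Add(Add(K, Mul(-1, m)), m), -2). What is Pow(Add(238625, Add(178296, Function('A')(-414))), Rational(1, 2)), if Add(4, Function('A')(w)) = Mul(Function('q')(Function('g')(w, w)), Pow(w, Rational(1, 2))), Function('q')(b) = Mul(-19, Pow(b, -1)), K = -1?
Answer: Mul(Rational(1, 2), Pow(Add(1667668, Mul(-114, I, Pow(46, Rational(1, 2)))), Rational(1, 2))) ≈ Add(645.69, Mul(-0.14968, I))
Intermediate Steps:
Function('g')(m, O) = 2 (Function('g')(m, O) = Mul(Add(Add(-1, Mul(-1, m)), m), -2) = Mul(-1, -2) = 2)
Function('A')(w) = Add(-4, Mul(Rational(-19, 2), Pow(w, Rational(1, 2)))) (Function('A')(w) = Add(-4, Mul(Mul(-19, Pow(2, -1)), Pow(w, Rational(1, 2)))) = Add(-4, Mul(Mul(-19, Rational(1, 2)), Pow(w, Rational(1, 2)))) = Add(-4, Mul(Rational(-19, 2), Pow(w, Rational(1, 2)))))
Pow(Add(238625, Add(178296, Function('A')(-414))), Rational(1, 2)) = Pow(Add(238625, Add(178296, Add(-4, Mul(Rational(-19, 2), Pow(-414, Rational(1, 2)))))), Rational(1, 2)) = Pow(Add(238625, Add(178296, Add(-4, Mul(Rational(-19, 2), Mul(3, I, Pow(46, Rational(1, 2))))))), Rational(1, 2)) = Pow(Add(238625, Add(178296, Add(-4, Mul(Rational(-57, 2), I, Pow(46, Rational(1, 2)))))), Rational(1, 2)) = Pow(Add(238625, Add(178292, Mul(Rational(-57, 2), I, Pow(46, Rational(1, 2))))), Rational(1, 2)) = Pow(Add(416917, Mul(Rational(-57, 2), I, Pow(46, Rational(1, 2)))), Rational(1, 2))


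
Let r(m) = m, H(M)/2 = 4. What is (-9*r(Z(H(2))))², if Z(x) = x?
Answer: 5184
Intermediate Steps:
H(M) = 8 (H(M) = 2*4 = 8)
(-9*r(Z(H(2))))² = (-9*8)² = (-72)² = 5184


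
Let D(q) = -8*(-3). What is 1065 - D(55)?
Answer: 1041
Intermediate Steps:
D(q) = 24
1065 - D(55) = 1065 - 1*24 = 1065 - 24 = 1041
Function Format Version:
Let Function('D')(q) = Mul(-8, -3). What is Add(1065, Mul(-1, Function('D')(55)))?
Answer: 1041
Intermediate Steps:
Function('D')(q) = 24
Add(1065, Mul(-1, Function('D')(55))) = Add(1065, Mul(-1, 24)) = Add(1065, -24) = 1041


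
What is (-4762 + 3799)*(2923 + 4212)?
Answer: -6871005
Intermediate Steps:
(-4762 + 3799)*(2923 + 4212) = -963*7135 = -6871005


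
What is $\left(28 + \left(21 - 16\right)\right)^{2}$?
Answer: $1089$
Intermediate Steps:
$\left(28 + \left(21 - 16\right)\right)^{2} = \left(28 + 5\right)^{2} = 33^{2} = 1089$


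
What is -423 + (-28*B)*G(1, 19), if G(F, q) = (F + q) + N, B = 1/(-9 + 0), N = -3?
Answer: -3331/9 ≈ -370.11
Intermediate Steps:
B = -⅑ (B = 1/(-9) = -⅑ ≈ -0.11111)
G(F, q) = -3 + F + q (G(F, q) = (F + q) - 3 = -3 + F + q)
-423 + (-28*B)*G(1, 19) = -423 + (-28*(-⅑))*(-3 + 1 + 19) = -423 + (28/9)*17 = -423 + 476/9 = -3331/9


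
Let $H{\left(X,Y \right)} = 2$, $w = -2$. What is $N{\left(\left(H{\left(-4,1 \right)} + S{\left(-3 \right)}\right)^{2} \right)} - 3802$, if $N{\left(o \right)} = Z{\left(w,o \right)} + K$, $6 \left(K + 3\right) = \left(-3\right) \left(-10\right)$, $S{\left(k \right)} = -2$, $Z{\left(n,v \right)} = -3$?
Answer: $-3803$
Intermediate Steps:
$K = 2$ ($K = -3 + \frac{\left(-3\right) \left(-10\right)}{6} = -3 + \frac{1}{6} \cdot 30 = -3 + 5 = 2$)
$N{\left(o \right)} = -1$ ($N{\left(o \right)} = -3 + 2 = -1$)
$N{\left(\left(H{\left(-4,1 \right)} + S{\left(-3 \right)}\right)^{2} \right)} - 3802 = -1 - 3802 = -3803$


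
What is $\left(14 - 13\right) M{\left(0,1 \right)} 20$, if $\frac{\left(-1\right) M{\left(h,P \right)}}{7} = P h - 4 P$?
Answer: $560$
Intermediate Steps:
$M{\left(h,P \right)} = 28 P - 7 P h$ ($M{\left(h,P \right)} = - 7 \left(P h - 4 P\right) = - 7 \left(- 4 P + P h\right) = 28 P - 7 P h$)
$\left(14 - 13\right) M{\left(0,1 \right)} 20 = \left(14 - 13\right) 7 \cdot 1 \left(4 - 0\right) 20 = 1 \cdot 7 \cdot 1 \left(4 + 0\right) 20 = 1 \cdot 7 \cdot 1 \cdot 4 \cdot 20 = 1 \cdot 28 \cdot 20 = 28 \cdot 20 = 560$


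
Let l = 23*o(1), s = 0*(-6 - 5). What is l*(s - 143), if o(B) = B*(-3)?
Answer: 9867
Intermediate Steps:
o(B) = -3*B
s = 0 (s = 0*(-11) = 0)
l = -69 (l = 23*(-3*1) = 23*(-3) = -69)
l*(s - 143) = -69*(0 - 143) = -69*(-143) = 9867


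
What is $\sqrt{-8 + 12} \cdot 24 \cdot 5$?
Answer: $240$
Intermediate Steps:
$\sqrt{-8 + 12} \cdot 24 \cdot 5 = \sqrt{4} \cdot 24 \cdot 5 = 2 \cdot 24 \cdot 5 = 48 \cdot 5 = 240$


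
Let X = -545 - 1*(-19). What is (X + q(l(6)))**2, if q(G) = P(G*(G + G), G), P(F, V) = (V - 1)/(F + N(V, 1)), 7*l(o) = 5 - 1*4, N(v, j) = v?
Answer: 2534464/9 ≈ 2.8161e+5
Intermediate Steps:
l(o) = 1/7 (l(o) = (5 - 1*4)/7 = (5 - 4)/7 = (1/7)*1 = 1/7)
X = -526 (X = -545 + 19 = -526)
P(F, V) = (-1 + V)/(F + V) (P(F, V) = (V - 1)/(F + V) = (-1 + V)/(F + V))
q(G) = (-1 + G)/(G + 2*G**2) (q(G) = (-1 + G)/(G*(G + G) + G) = (-1 + G)/(G*(2*G) + G) = (-1 + G)/(2*G**2 + G) = (-1 + G)/(G + 2*G**2))
(X + q(l(6)))**2 = (-526 + (-1 + 1/7)/((1/7)*(1 + 2*(1/7))))**2 = (-526 + 7*(-6/7)/(1 + 2/7))**2 = (-526 + 7*(-6/7)/(9/7))**2 = (-526 + 7*(7/9)*(-6/7))**2 = (-526 - 14/3)**2 = (-1592/3)**2 = 2534464/9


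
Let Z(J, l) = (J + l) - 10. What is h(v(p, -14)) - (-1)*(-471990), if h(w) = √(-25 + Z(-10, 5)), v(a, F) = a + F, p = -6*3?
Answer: -471990 + 2*I*√10 ≈ -4.7199e+5 + 6.3246*I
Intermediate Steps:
p = -18
Z(J, l) = -10 + J + l
v(a, F) = F + a
h(w) = 2*I*√10 (h(w) = √(-25 + (-10 - 10 + 5)) = √(-25 - 15) = √(-40) = 2*I*√10)
h(v(p, -14)) - (-1)*(-471990) = 2*I*√10 - (-1)*(-471990) = 2*I*√10 - 1*471990 = 2*I*√10 - 471990 = -471990 + 2*I*√10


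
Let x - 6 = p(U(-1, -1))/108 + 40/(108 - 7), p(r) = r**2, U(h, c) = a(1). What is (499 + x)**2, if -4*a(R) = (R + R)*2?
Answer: 30392738987521/118984464 ≈ 2.5543e+5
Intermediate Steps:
a(R) = -R (a(R) = -(R + R)*2/4 = -2*R*2/4 = -R)
U(h, c) = -1 (U(h, c) = -1*1 = -1)
x = 69869/10908 (x = 6 + ((-1)**2/108 + 40/(108 - 7)) = 6 + (1*(1/108) + 40/101) = 6 + (1/108 + 40*(1/101)) = 6 + (1/108 + 40/101) = 6 + 4421/10908 = 69869/10908 ≈ 6.4053)
(499 + x)**2 = (499 + 69869/10908)**2 = (5512961/10908)**2 = 30392738987521/118984464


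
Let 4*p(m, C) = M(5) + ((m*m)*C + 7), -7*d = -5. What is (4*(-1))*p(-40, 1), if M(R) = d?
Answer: -11254/7 ≈ -1607.7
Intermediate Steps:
d = 5/7 (d = -1/7*(-5) = 5/7 ≈ 0.71429)
M(R) = 5/7
p(m, C) = 27/14 + C*m**2/4 (p(m, C) = (5/7 + ((m*m)*C + 7))/4 = (5/7 + (m**2*C + 7))/4 = (5/7 + (C*m**2 + 7))/4 = (5/7 + (7 + C*m**2))/4 = (54/7 + C*m**2)/4 = 27/14 + C*m**2/4)
(4*(-1))*p(-40, 1) = (4*(-1))*(27/14 + (1/4)*1*(-40)**2) = -4*(27/14 + (1/4)*1*1600) = -4*(27/14 + 400) = -4*5627/14 = -11254/7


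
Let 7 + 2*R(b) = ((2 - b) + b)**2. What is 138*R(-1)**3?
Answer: -1863/4 ≈ -465.75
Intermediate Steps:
R(b) = -3/2 (R(b) = -7/2 + ((2 - b) + b)**2/2 = -7/2 + (1/2)*2**2 = -7/2 + (1/2)*4 = -7/2 + 2 = -3/2)
138*R(-1)**3 = 138*(-3/2)**3 = 138*(-27/8) = -1863/4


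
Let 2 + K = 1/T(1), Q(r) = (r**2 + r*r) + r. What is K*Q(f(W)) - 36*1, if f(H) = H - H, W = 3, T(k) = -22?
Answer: -36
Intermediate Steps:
f(H) = 0
Q(r) = r + 2*r**2 (Q(r) = (r**2 + r**2) + r = 2*r**2 + r = r + 2*r**2)
K = -45/22 (K = -2 + 1/(-22) = -2 - 1/22 = -45/22 ≈ -2.0455)
K*Q(f(W)) - 36*1 = -0*(1 + 2*0) - 36*1 = -0*(1 + 0) - 36 = -0 - 36 = -45/22*0 - 36 = 0 - 36 = -36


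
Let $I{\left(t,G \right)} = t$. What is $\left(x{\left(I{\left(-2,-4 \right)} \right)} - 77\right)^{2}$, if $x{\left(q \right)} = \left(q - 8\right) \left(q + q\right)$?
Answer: $1369$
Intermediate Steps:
$x{\left(q \right)} = 2 q \left(-8 + q\right)$ ($x{\left(q \right)} = \left(-8 + q\right) 2 q = 2 q \left(-8 + q\right)$)
$\left(x{\left(I{\left(-2,-4 \right)} \right)} - 77\right)^{2} = \left(2 \left(-2\right) \left(-8 - 2\right) - 77\right)^{2} = \left(2 \left(-2\right) \left(-10\right) - 77\right)^{2} = \left(40 - 77\right)^{2} = \left(-37\right)^{2} = 1369$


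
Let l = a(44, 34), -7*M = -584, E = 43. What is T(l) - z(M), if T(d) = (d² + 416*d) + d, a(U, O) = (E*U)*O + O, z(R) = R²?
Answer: 204295652846/49 ≈ 4.1693e+9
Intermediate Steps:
M = 584/7 (M = -⅐*(-584) = 584/7 ≈ 83.429)
a(U, O) = O + 43*O*U (a(U, O) = (43*U)*O + O = 43*O*U + O = O + 43*O*U)
l = 64362 (l = 34*(1 + 43*44) = 34*(1 + 1892) = 34*1893 = 64362)
T(d) = d² + 417*d
T(l) - z(M) = 64362*(417 + 64362) - (584/7)² = 64362*64779 - 1*341056/49 = 4169305998 - 341056/49 = 204295652846/49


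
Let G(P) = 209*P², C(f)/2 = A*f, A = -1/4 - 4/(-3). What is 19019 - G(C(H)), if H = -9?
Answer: -241813/4 ≈ -60453.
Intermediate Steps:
A = 13/12 (A = -1*¼ - 4*(-⅓) = -¼ + 4/3 = 13/12 ≈ 1.0833)
C(f) = 13*f/6 (C(f) = 2*(13*f/12) = 13*f/6)
19019 - G(C(H)) = 19019 - 209*((13/6)*(-9))² = 19019 - 209*(-39/2)² = 19019 - 209*1521/4 = 19019 - 1*317889/4 = 19019 - 317889/4 = -241813/4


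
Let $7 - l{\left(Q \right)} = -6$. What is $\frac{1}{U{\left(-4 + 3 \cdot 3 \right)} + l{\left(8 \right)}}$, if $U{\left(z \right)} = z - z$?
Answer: $\frac{1}{13} \approx 0.076923$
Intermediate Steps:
$U{\left(z \right)} = 0$
$l{\left(Q \right)} = 13$ ($l{\left(Q \right)} = 7 - -6 = 7 + 6 = 13$)
$\frac{1}{U{\left(-4 + 3 \cdot 3 \right)} + l{\left(8 \right)}} = \frac{1}{0 + 13} = \frac{1}{13}$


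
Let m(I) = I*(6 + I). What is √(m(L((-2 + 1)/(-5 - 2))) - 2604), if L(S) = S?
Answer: I*√127553/7 ≈ 51.021*I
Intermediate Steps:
√(m(L((-2 + 1)/(-5 - 2))) - 2604) = √(((-2 + 1)/(-5 - 2))*(6 + (-2 + 1)/(-5 - 2)) - 2604) = √((-1/(-7))*(6 - 1/(-7)) - 2604) = √((-1*(-⅐))*(6 - 1*(-⅐)) - 2604) = √((6 + ⅐)/7 - 2604) = √((⅐)*(43/7) - 2604) = √(43/49 - 2604) = √(-127553/49) = I*√127553/7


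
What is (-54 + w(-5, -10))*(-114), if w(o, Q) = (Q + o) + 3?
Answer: 7524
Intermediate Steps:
w(o, Q) = 3 + Q + o
(-54 + w(-5, -10))*(-114) = (-54 + (3 - 10 - 5))*(-114) = (-54 - 12)*(-114) = -66*(-114) = 7524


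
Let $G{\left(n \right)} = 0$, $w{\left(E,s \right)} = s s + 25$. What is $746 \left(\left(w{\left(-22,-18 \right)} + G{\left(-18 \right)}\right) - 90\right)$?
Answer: $193214$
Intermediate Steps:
$w{\left(E,s \right)} = 25 + s^{2}$ ($w{\left(E,s \right)} = s^{2} + 25 = 25 + s^{2}$)
$746 \left(\left(w{\left(-22,-18 \right)} + G{\left(-18 \right)}\right) - 90\right) = 746 \left(\left(\left(25 + \left(-18\right)^{2}\right) + 0\right) - 90\right) = 746 \left(\left(\left(25 + 324\right) + 0\right) - 90\right) = 746 \left(\left(349 + 0\right) - 90\right) = 746 \left(349 - 90\right) = 746 \cdot 259 = 193214$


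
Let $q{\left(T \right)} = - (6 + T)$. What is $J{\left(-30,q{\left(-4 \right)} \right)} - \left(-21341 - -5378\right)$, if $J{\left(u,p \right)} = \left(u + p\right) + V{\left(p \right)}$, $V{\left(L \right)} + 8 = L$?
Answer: $15921$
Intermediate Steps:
$q{\left(T \right)} = -6 - T$
$V{\left(L \right)} = -8 + L$
$J{\left(u,p \right)} = -8 + u + 2 p$ ($J{\left(u,p \right)} = \left(u + p\right) + \left(-8 + p\right) = \left(p + u\right) + \left(-8 + p\right) = -8 + u + 2 p$)
$J{\left(-30,q{\left(-4 \right)} \right)} - \left(-21341 - -5378\right) = \left(-8 - 30 + 2 \left(-6 - -4\right)\right) - \left(-21341 - -5378\right) = \left(-8 - 30 + 2 \left(-6 + 4\right)\right) - \left(-21341 + 5378\right) = \left(-8 - 30 + 2 \left(-2\right)\right) - -15963 = \left(-8 - 30 - 4\right) + 15963 = -42 + 15963 = 15921$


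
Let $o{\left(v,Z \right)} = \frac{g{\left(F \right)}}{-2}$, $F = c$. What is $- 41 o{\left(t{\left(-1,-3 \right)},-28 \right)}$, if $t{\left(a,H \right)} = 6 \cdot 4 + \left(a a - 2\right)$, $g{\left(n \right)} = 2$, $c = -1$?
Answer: $41$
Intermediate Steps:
$F = -1$
$t{\left(a,H \right)} = 22 + a^{2}$ ($t{\left(a,H \right)} = 24 + \left(a^{2} - 2\right) = 24 + \left(-2 + a^{2}\right) = 22 + a^{2}$)
$o{\left(v,Z \right)} = -1$ ($o{\left(v,Z \right)} = \frac{2}{-2} = 2 \left(- \frac{1}{2}\right) = -1$)
$- 41 o{\left(t{\left(-1,-3 \right)},-28 \right)} = \left(-41\right) \left(-1\right) = 41$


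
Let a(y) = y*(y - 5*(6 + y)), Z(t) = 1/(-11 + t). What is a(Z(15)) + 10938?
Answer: 43721/4 ≈ 10930.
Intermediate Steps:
a(y) = y*(-30 - 4*y) (a(y) = y*(y + (-30 - 5*y)) = y*(-30 - 4*y))
a(Z(15)) + 10938 = -2*(15 + 2/(-11 + 15))/(-11 + 15) + 10938 = -2*(15 + 2/4)/4 + 10938 = -2*¼*(15 + 2*(¼)) + 10938 = -2*¼*(15 + ½) + 10938 = -2*¼*31/2 + 10938 = -31/4 + 10938 = 43721/4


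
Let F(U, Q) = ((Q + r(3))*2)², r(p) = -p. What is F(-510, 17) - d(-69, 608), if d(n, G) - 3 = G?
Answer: 173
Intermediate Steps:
d(n, G) = 3 + G
F(U, Q) = (-6 + 2*Q)² (F(U, Q) = ((Q - 1*3)*2)² = ((Q - 3)*2)² = ((-3 + Q)*2)² = (-6 + 2*Q)²)
F(-510, 17) - d(-69, 608) = 4*(-3 + 17)² - (3 + 608) = 4*14² - 1*611 = 4*196 - 611 = 784 - 611 = 173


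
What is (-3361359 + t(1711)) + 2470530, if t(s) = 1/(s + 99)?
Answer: -1612400489/1810 ≈ -8.9083e+5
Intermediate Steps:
t(s) = 1/(99 + s)
(-3361359 + t(1711)) + 2470530 = (-3361359 + 1/(99 + 1711)) + 2470530 = (-3361359 + 1/1810) + 2470530 = -6084059789/1810 + 2470530 = -1612400489/1810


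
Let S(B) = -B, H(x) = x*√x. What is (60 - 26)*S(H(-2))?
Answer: 68*I*√2 ≈ 96.167*I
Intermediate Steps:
H(x) = x^(3/2)
(60 - 26)*S(H(-2)) = (60 - 26)*(-(-2)^(3/2)) = 34*(-(-2)*I*√2) = 34*(2*I*√2) = 68*I*√2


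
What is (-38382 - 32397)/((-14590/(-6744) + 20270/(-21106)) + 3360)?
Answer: -2518650613764/119607454675 ≈ -21.058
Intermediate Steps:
(-38382 - 32397)/((-14590/(-6744) + 20270/(-21106)) + 3360) = -70779/((-14590*(-1/6744) + 20270*(-1/21106)) + 3360) = -70779/((7295/3372 - 10135/10553) + 3360) = -70779/(42808915/35584716 + 3360) = -70779/119607454675/35584716 = -70779*35584716/119607454675 = -2518650613764/119607454675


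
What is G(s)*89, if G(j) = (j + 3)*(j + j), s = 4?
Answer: 4984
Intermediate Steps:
G(j) = 2*j*(3 + j) (G(j) = (3 + j)*(2*j) = 2*j*(3 + j))
G(s)*89 = (2*4*(3 + 4))*89 = (2*4*7)*89 = 56*89 = 4984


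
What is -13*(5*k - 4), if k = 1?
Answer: -13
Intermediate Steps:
-13*(5*k - 4) = -13*(5*1 - 4) = -13*(5 - 4) = -13*1 = -13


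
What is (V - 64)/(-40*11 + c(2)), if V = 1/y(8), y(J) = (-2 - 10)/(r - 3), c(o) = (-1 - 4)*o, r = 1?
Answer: 383/2700 ≈ 0.14185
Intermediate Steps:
c(o) = -5*o
y(J) = 6 (y(J) = (-2 - 10)/(1 - 3) = -12/(-2) = -12*(-1/2) = 6)
V = 1/6 ≈ 0.16667
(V - 64)/(-40*11 + c(2)) = (1/6 - 64)/(-40*11 - 5*2) = -383/(6*(-440 - 10)) = -383/6/(-450) = -383/6*(-1/450) = 383/2700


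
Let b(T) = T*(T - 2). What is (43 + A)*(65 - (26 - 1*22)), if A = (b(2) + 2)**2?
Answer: 2867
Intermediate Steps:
b(T) = T*(-2 + T)
A = 4 (A = (2*(-2 + 2) + 2)**2 = (2*0 + 2)**2 = (0 + 2)**2 = 2**2 = 4)
(43 + A)*(65 - (26 - 1*22)) = (43 + 4)*(65 - (26 - 1*22)) = 47*(65 - (26 - 22)) = 47*(65 - 1*4) = 47*(65 - 4) = 47*61 = 2867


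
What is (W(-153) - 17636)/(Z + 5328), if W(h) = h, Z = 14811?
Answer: -17789/20139 ≈ -0.88331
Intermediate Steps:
(W(-153) - 17636)/(Z + 5328) = (-153 - 17636)/(14811 + 5328) = -17789/20139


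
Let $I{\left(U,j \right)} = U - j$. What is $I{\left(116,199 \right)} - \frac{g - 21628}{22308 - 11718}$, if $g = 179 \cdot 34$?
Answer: $- \frac{431714}{5295} \approx -81.532$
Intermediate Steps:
$g = 6086$
$I{\left(116,199 \right)} - \frac{g - 21628}{22308 - 11718} = \left(116 - 199\right) - \frac{6086 - 21628}{22308 - 11718} = \left(116 - 199\right) - - \frac{15542}{10590} = -83 - \left(-15542\right) \frac{1}{10590} = -83 - - \frac{7771}{5295} = -83 + \frac{7771}{5295} = - \frac{431714}{5295}$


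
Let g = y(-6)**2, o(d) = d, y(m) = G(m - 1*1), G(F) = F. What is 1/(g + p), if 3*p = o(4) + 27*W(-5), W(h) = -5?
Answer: 3/16 ≈ 0.18750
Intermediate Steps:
y(m) = -1 + m (y(m) = m - 1*1 = m - 1 = -1 + m)
g = 49 (g = (-1 - 6)**2 = (-7)**2 = 49)
p = -131/3 (p = (4 + 27*(-5))/3 = (4 - 135)/3 = (1/3)*(-131) = -131/3 ≈ -43.667)
1/(g + p) = 1/(49 - 131/3) = 1/(16/3) = 3/16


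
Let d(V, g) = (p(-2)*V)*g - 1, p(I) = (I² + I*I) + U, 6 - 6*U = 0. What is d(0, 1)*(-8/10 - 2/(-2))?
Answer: -⅕ ≈ -0.20000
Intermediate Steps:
U = 1 (U = 1 - ⅙*0 = 1 + 0 = 1)
p(I) = 1 + 2*I² (p(I) = (I² + I*I) + 1 = (I² + I²) + 1 = 2*I² + 1 = 1 + 2*I²)
d(V, g) = -1 + 9*V*g (d(V, g) = ((1 + 2*(-2)²)*V)*g - 1 = ((1 + 2*4)*V)*g - 1 = ((1 + 8)*V)*g - 1 = (9*V)*g - 1 = 9*V*g - 1 = -1 + 9*V*g)
d(0, 1)*(-8/10 - 2/(-2)) = (-1 + 9*0*1)*(-8/10 - 2/(-2)) = (-1 + 0)*(-8*⅒ - 2*(-½)) = -(-⅘ + 1) = -1*⅕ = -⅕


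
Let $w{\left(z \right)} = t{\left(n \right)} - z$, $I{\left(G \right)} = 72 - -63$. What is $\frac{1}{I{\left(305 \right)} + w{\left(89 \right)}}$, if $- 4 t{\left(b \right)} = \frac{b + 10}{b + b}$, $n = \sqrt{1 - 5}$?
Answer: $\frac{1468}{67357} - \frac{20 i}{67357} \approx 0.021794 - 0.00029693 i$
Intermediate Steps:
$I{\left(G \right)} = 135$ ($I{\left(G \right)} = 72 + 63 = 135$)
$n = 2 i$ ($n = \sqrt{-4} = 2 i \approx 2.0 i$)
$t{\left(b \right)} = - \frac{10 + b}{8 b}$ ($t{\left(b \right)} = - \frac{\left(b + 10\right) \frac{1}{b + b}}{4} = - \frac{\left(10 + b\right) \frac{1}{2 b}}{4} = - \frac{\frac{1}{2} \frac{1}{b} \left(10 + b\right)}{4} = - \frac{10 + b}{8 b}$)
$w{\left(z \right)} = - z - \frac{i \left(-10 - 2 i\right)}{16}$ ($w{\left(z \right)} = \frac{-10 - 2 i}{8 \cdot 2 i} - z = \frac{- \frac{i}{2} \left(-10 - 2 i\right)}{8} - z = - \frac{i \left(-10 - 2 i\right)}{16} - z = - z - \frac{i \left(-10 - 2 i\right)}{16}$)
$\frac{1}{I{\left(305 \right)} + w{\left(89 \right)}} = \frac{1}{135 + \left(\left(-1\right) 89 + \frac{i \left(5 + i\right)}{8}\right)} = \frac{1}{135 - \left(89 - \frac{i \left(5 + i\right)}{8}\right)} = \frac{1}{46 + \frac{i \left(5 + i\right)}{8}}$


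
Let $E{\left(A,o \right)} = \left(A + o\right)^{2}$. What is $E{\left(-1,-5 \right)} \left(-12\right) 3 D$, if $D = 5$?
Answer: $-6480$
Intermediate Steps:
$E{\left(-1,-5 \right)} \left(-12\right) 3 D = \left(-1 - 5\right)^{2} \left(-12\right) 3 \cdot 5 = \left(-6\right)^{2} \left(-12\right) 3 \cdot 5 = 36 \left(-12\right) 3 \cdot 5 = \left(-432\right) 3 \cdot 5 = \left(-1296\right) 5 = -6480$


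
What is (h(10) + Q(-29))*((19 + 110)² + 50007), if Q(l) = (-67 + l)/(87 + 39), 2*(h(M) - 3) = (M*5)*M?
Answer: 117678152/7 ≈ 1.6811e+7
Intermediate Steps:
h(M) = 3 + 5*M²/2 (h(M) = 3 + ((M*5)*M)/2 = 3 + ((5*M)*M)/2 = 3 + (5*M²)/2 = 3 + 5*M²/2)
Q(l) = -67/126 + l/126 (Q(l) = (-67 + l)/126 = (-67 + l)*(1/126) = -67/126 + l/126)
(h(10) + Q(-29))*((19 + 110)² + 50007) = ((3 + (5/2)*10²) + (-67/126 + (1/126)*(-29)))*((19 + 110)² + 50007) = ((3 + (5/2)*100) + (-67/126 - 29/126))*(129² + 50007) = ((3 + 250) - 16/21)*(16641 + 50007) = (253 - 16/21)*66648 = (5297/21)*66648 = 117678152/7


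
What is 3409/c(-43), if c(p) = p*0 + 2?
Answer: 3409/2 ≈ 1704.5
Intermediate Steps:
c(p) = 2 (c(p) = 0 + 2 = 2)
3409/c(-43) = 3409/2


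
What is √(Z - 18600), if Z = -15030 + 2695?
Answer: I*√30935 ≈ 175.88*I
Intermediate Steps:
Z = -12335
√(Z - 18600) = √(-12335 - 18600) = √(-30935) = I*√30935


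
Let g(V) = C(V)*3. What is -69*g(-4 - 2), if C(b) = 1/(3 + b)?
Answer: 69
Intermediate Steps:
g(V) = 3/(3 + V)
-69*g(-4 - 2) = -207/(3 + (-4 - 2)) = -207/(3 - 6) = -207/(-3) = -207*(-1)/3 = -69*(-1) = 69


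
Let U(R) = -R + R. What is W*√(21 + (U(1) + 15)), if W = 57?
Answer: 342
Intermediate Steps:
U(R) = 0
W*√(21 + (U(1) + 15)) = 57*√(21 + (0 + 15)) = 57*√(21 + 15) = 57*√36 = 57*6 = 342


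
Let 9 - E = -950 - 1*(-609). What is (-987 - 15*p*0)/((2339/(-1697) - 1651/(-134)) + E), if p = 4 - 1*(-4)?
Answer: -74813942/27359207 ≈ -2.7345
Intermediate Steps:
p = 8 (p = 4 + 4 = 8)
E = 350 (E = 9 - (-950 - 1*(-609)) = 9 - (-950 + 609) = 9 - 1*(-341) = 9 + 341 = 350)
(-987 - 15*p*0)/((2339/(-1697) - 1651/(-134)) + E) = (-987 - 15*8*0)/((2339/(-1697) - 1651/(-134)) + 350) = (-987 - 120*0)/((2339*(-1/1697) - 1651*(-1/134)) + 350) = (-987 + 0)/((-2339/1697 + 1651/134) + 350) = -987/(2488321/227398 + 350) = -987/82077621/227398 = -987*227398/82077621 = -74813942/27359207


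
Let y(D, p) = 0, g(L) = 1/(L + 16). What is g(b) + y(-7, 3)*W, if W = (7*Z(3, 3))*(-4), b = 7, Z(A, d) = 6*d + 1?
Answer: 1/23 ≈ 0.043478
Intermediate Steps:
Z(A, d) = 1 + 6*d
g(L) = 1/(16 + L)
W = -532 (W = (7*(1 + 6*3))*(-4) = (7*(1 + 18))*(-4) = (7*19)*(-4) = 133*(-4) = -532)
g(b) + y(-7, 3)*W = 1/(16 + 7) + 0*(-532) = 1/23 + 0 = 1/23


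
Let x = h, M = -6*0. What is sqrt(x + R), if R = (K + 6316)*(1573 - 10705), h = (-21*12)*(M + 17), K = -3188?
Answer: 2*I*sqrt(7142295) ≈ 5345.0*I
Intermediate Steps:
M = 0
h = -4284 (h = (-21*12)*(0 + 17) = -252*17 = -4284)
x = -4284
R = -28564896 (R = (-3188 + 6316)*(1573 - 10705) = 3128*(-9132) = -28564896)
sqrt(x + R) = sqrt(-4284 - 28564896) = sqrt(-28569180) = 2*I*sqrt(7142295)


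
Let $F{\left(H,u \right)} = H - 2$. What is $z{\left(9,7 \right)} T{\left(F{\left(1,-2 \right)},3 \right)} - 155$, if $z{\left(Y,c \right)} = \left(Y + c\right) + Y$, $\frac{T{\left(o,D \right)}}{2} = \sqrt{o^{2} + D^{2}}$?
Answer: $-155 + 50 \sqrt{10} \approx 3.1139$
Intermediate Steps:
$F{\left(H,u \right)} = -2 + H$ ($F{\left(H,u \right)} = H - 2 = -2 + H$)
$T{\left(o,D \right)} = 2 \sqrt{D^{2} + o^{2}}$ ($T{\left(o,D \right)} = 2 \sqrt{o^{2} + D^{2}} = 2 \sqrt{D^{2} + o^{2}}$)
$z{\left(Y,c \right)} = c + 2 Y$
$z{\left(9,7 \right)} T{\left(F{\left(1,-2 \right)},3 \right)} - 155 = \left(7 + 2 \cdot 9\right) 2 \sqrt{3^{2} + \left(-2 + 1\right)^{2}} - 155 = \left(7 + 18\right) 2 \sqrt{9 + \left(-1\right)^{2}} - 155 = 25 \cdot 2 \sqrt{9 + 1} - 155 = 25 \cdot 2 \sqrt{10} - 155 = 50 \sqrt{10} - 155 = -155 + 50 \sqrt{10}$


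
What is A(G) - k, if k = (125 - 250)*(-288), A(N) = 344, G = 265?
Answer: -35656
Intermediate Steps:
k = 36000 (k = -125*(-288) = 36000)
A(G) - k = 344 - 1*36000 = 344 - 36000 = -35656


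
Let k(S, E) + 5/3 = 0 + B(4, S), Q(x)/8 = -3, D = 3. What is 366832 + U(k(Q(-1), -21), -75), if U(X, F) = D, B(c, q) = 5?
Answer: 366835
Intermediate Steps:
Q(x) = -24 (Q(x) = 8*(-3) = -24)
k(S, E) = 10/3 (k(S, E) = -5/3 + (0 + 5) = -5/3 + 5 = 10/3)
U(X, F) = 3
366832 + U(k(Q(-1), -21), -75) = 366832 + 3 = 366835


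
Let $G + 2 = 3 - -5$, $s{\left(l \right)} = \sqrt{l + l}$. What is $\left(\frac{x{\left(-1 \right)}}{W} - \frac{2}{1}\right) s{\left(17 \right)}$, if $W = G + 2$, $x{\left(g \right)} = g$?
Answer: $- \frac{17 \sqrt{34}}{8} \approx -12.391$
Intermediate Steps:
$s{\left(l \right)} = \sqrt{2} \sqrt{l}$ ($s{\left(l \right)} = \sqrt{2 l} = \sqrt{2} \sqrt{l}$)
$G = 6$ ($G = -2 + \left(3 - -5\right) = -2 + \left(3 + 5\right) = -2 + 8 = 6$)
$W = 8$ ($W = 6 + 2 = 8$)
$\left(\frac{x{\left(-1 \right)}}{W} - \frac{2}{1}\right) s{\left(17 \right)} = \left(- \frac{1}{8} - \frac{2}{1}\right) \sqrt{2} \sqrt{17} = \left(\left(-1\right) \frac{1}{8} - 2\right) \sqrt{34} = \left(- \frac{1}{8} - 2\right) \sqrt{34} = - \frac{17 \sqrt{34}}{8}$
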